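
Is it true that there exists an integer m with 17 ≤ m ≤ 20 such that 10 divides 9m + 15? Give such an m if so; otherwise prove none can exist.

No such integer m in that range exists.

At m = 17, 9·17 + 15 = 168 ≡ 8 (mod 10), and each step in m adds 9, giving residues 8, 7, 6, 5 for m = 17, 18, 19, 20.
The residue 0 does not occur, so no m in [17, 20] makes 9m + 15 a multiple of 10.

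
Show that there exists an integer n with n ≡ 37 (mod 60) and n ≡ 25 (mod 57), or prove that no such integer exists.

n = 937

Here gcd(60, 57) = 3, and both 37 and 25 leave remainder 1 mod 3, so the system is consistent.
Write n = 37 + 60t. Then 60t ≡ 25 − 37 ≡ 45 (mod 57); dividing through by 3 gives 20t ≡ 15 (mod 19).
20 ≡ 1 (mod 19), so this reads 1t ≡ 15 (mod 19). So t ≡ 15 (mod 19).
Then n = 37 + 60·15 = 937.
Verify: 937 = 15·60 + 37 and 937 = 16·57 + 25. ✓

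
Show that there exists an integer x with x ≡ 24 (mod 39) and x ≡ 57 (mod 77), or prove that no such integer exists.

gcd(39, 77) = 1, so the Chinese Remainder Theorem guarantees exactly one residue class mod 3003 satisfying both.
Write x = 24 + 39t and require 24 + 39t ≡ 57 (mod 77), i.e. 39t ≡ 33 (mod 77).
Invert 39 mod 77 by the Euclidean algorithm: 77 = 1·39 + 38, 39 = 1·38 + 1, 38 = 38·1 + 0; back-substituting, 1 = 39 − 1·38 = 39 − (77 − 1·39) = −77 + 2·39. Hence 39·2 ≡ 1, so 39⁻¹ ≡ 2 (mod 77).
Multiplying by 2: t ≡ 2·33 = 66 (mod 77).
Taking t = 66 gives x = 24 + 39·66 = 2598.
Verify: 2598 = 66·39 + 24 and 2598 = 33·77 + 57. ✓

x = 2598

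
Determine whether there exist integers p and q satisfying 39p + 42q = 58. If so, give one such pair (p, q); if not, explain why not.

There are no such integers.

Both 39 and 42 are divisible by gcd(39, 42) = 3, hence so is any combination 39p + 42q.
But 58 is not a multiple of 3 (it leaves remainder 1).
Therefore 39p + 42q = 58 has no solution in integers.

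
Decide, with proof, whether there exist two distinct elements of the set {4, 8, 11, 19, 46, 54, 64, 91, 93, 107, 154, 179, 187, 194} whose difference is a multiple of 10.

4 and 54 are such a pair.

Reduce each element mod 10: 4↦4, 8↦8, 11↦1, 19↦9, 46↦6, 54↦4, 64↦4, 91↦1, 93↦3, 107↦7, 154↦4, 179↦9, 187↦7, 194↦4. The residue 4 repeats (at 4 and 54), and 54 − 4 = 50 = 5·10.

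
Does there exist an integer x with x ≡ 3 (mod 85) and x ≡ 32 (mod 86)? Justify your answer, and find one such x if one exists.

Since 85 and 86 share no common factor, CRT says the pair of congruences has a solution (unique mod 7310).
Write x = 3 + 85t and require 3 + 85t ≡ 32 (mod 86), i.e. 85t ≡ 29 (mod 86).
Invert 85 mod 86 by the Euclidean algorithm: 86 = 1·85 + 1, 85 = 85·1 + 0; back-substituting, 1 = 86 − 1·85. Hence 85·(-1) ≡ 1, so 85⁻¹ ≡ -1 ≡ 85 (mod 86).
Therefore t ≡ 85·29 = 2465 ≡ 57 (mod 86).
Taking t = 57 gives x = 3 + 85·57 = 4848.
Indeed 4848 ≡ 3 (mod 85) and 4848 ≡ 32 (mod 86).

x = 4848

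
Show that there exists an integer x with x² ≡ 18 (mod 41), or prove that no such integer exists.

Take x = 10. Then 10² = 100 = 2·41 + 18, so 10² ≡ 18 (mod 41).

x = 10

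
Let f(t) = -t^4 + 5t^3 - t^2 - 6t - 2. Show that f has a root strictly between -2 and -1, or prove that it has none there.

No such root exists.

The endpoint values f(-2) = -50 and f(-1) = -3 are both negative. Claim: f(t) < 0 for every t in (-2, -1).
Shift to the endpoint -1: with t = -1 − u (0 < u < 1), one computes f(-1 − u) = -u^4 - 9u^3 - 22u^2 - 15u - 3.
All 5 nonzero coefficients of this polynomial in u are negative; hence for u > 0 the value is a sum of negative terms (the constant -3 among them).
So f is strictly negative on (-2, -1); no root exists in the interval.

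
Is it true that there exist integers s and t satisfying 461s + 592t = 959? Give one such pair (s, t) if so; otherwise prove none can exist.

Since gcd(461, 592) = 1, every integer is an integer combination of 461 and 592.
Euclidean algorithm: 592 = 1·461 + 131, 461 = 3·131 + 68, 131 = 1·68 + 63, 68 = 1·63 + 5, 63 = 12·5 + 3, 5 = 1·3 + 2, 3 = 1·2 + 1, 2 = 2·1 + 0.
Back-substituting, 1 = 3 − 1·2 = 3 − (5 − 1·3) = −5 + 2·3 = −5 + 2·(63 − 12·5) = 2·63 − 25·5 = 2·63 − 25·(68 − 1·63) = −25·68 + 27·63 = −25·68 + 27·(131 − 1·68) = 27·131 − 52·68 = 27·131 − 52·(461 − 3·131) = −52·461 + 183·131 = −52·461 + 183·(592 − 1·461) = 183·592 − 235·461; that is, 461·(-235) + 592·183 = 1.
Times 959: 461·(-225365) + 592·175497 = 959, so (-225365, 175497) solves it.
The general solution is s = -225365 + 592k, t = 175497 − 461k; taking k = 381 gives the smaller pair s = 187, t = -144.
Check: 461·187 + 592·(-144) = 86207 − 85248 = 959. ✓

s = 187, t = -144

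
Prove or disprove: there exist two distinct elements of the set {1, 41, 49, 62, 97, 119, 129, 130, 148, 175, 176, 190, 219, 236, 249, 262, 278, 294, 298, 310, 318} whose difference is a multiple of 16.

The pair (1, 49) works.

Both 1 and 49 leave remainder 1 on division by 16; their difference 48 = 3·16 is a multiple of 16.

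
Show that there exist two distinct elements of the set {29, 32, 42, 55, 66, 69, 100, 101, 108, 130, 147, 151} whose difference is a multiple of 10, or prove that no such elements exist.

Both 29 and 69 leave remainder 9 on division by 10; their difference 40 = 4·10 is a multiple of 10.

The pair (29, 69) works.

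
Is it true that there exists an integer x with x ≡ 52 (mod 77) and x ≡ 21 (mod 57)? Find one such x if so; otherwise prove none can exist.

The moduli 77 and 57 are coprime, so by the Chinese Remainder Theorem a unique solution modulo 4389 exists.
Write x = 52 + 77t and require 52 + 77t ≡ 21 (mod 57), i.e. 77t ≡ 26 (mod 57).
77 ≡ 20 (mod 57), so this reads 20t ≡ 26 (mod 57). Invert 20 mod 57 by the Euclidean algorithm: 57 = 2·20 + 17, 20 = 1·17 + 3, 17 = 5·3 + 2, 3 = 1·2 + 1, 2 = 2·1 + 0; back-substituting, 1 = 3 − 1·2 = 3 − (17 − 5·3) = −17 + 6·3 = −17 + 6·(20 − 1·17) = 6·20 − 7·17 = 6·20 − 7·(57 − 2·20) = −7·57 + 20·20. Hence 20·20 ≡ 1, so 20⁻¹ ≡ 20 (mod 57).
Therefore t ≡ 20·26 = 520 ≡ 7 (mod 57).
With t = 7: x = 52 + 77·7 = 591.
Indeed 591 ≡ 52 (mod 77) and 591 ≡ 21 (mod 57).

x = 591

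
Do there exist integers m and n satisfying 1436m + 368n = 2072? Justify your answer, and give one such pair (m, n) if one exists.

Since gcd(1436, 368) = 4 and 2072 = 4·518, Bézout's identity guarantees a solution.
Dividing through by 4 reduces the equation to 359m + 92n = 518.
Dividing repeatedly: 359 = 3·92 + 83, 92 = 1·83 + 9, 83 = 9·9 + 2, 9 = 4·2 + 1, 2 = 2·1 + 0.
Working back up the chain: 1 = 9 − 4·2 = 9 − 4·(83 − 9·9) = −4·83 + 37·9 = −4·83 + 37·(92 − 1·83) = 37·92 − 41·83 = 37·92 − 41·(359 − 3·92) = −41·359 + 160·92. So 359·(-41) + 92·160 = 1.
Scaling by 518 gives the particular solution (m, n) = (-21238, 82880).
The general solution is m = -21238 + 92k, n = 82880 − 359k; taking k = 231 gives the smaller pair m = 14, n = -49.
Indeed 1436·14 + 368·(-49) = 20104 − 18032 = 2072.

m = 14, n = -49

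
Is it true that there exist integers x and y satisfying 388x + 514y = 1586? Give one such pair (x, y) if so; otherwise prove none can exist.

gcd(388, 514) = 2, and 2 divides 1586, so integer solutions exist.
Dividing through by 2 reduces the equation to 194x + 257y = 793.
Dividing repeatedly: 257 = 1·194 + 63, 194 = 3·63 + 5, 63 = 12·5 + 3, 5 = 1·3 + 2, 3 = 1·2 + 1, 2 = 2·1 + 0.
Back-substituting, 1 = 3 − 1·2 = 3 − (5 − 1·3) = −5 + 2·3 = −5 + 2·(63 − 12·5) = 2·63 − 25·5 = 2·63 − 25·(194 − 3·63) = −25·194 + 77·63 = −25·194 + 77·(257 − 1·194) = 77·257 − 102·194; that is, 194·(-102) + 257·77 = 1.
Scaling by 793 gives the particular solution (x, y) = (-80886, 61061).
Adding 315·257 to x and subtracting 315·194 from y gives the tidier solution (69, -49).
Indeed 388·69 + 514·(-49) = 26772 − 25186 = 1586.

x = 69, y = -49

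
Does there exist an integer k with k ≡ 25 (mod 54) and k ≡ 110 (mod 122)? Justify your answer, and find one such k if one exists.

Reduce both congruences modulo 2, which divides 54 and 122: they say k ≡ 25 (mod 2) and k ≡ 110 (mod 2).
But 25 mod 2 = 1 while 110 mod 2 = 0, a contradiction.
Hence the system has no solution.

No, no such integer exists.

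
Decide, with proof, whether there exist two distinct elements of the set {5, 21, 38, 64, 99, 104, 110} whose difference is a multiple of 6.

Reduce each element mod 6: 5↦5, 21↦3, 38↦2, 64↦4, 99↦3, 104↦2, 110↦2. The residue 3 repeats (at 21 and 99), and 99 − 21 = 78 = 13·6.

Yes: 21 and 99.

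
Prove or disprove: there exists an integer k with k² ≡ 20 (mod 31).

Take k = 19. Then 19² = 361 = 11·31 + 20, so 19² ≡ 20 (mod 31).

k = 19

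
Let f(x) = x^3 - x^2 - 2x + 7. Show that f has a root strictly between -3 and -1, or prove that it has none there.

Such a root exists.

f(-3) = -23 and f(-1) = 7, which have opposite signs.
f is continuous everywhere (it is a polynomial), in particular on [-3, -1].
By the Intermediate Value Theorem f must vanish at some point of (-3, -1).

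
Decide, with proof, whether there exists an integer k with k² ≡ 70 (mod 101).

k = 26

k = 26 works: 26² = 676, and 676 − 70 = 606 = 6·101.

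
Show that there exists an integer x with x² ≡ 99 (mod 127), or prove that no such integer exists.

x = 90

x = 90 works: 90² = 8100, and 8100 − 99 = 8001 = 63·127.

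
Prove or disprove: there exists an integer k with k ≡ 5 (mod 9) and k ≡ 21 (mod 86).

k = 365

The moduli 9 and 86 are coprime, so by the Chinese Remainder Theorem a unique solution modulo 774 exists.
Write k = 5 + 9t and require 5 + 9t ≡ 21 (mod 86), i.e. 9t ≡ 16 (mod 86).
Note 9·67 = 603 ≡ 1 (mod 86) (as 603 − 1 = 7·86), so 9⁻¹ ≡ 67.
Therefore t ≡ 67·16 = 1072 ≡ 40 (mod 86).
With t = 40: k = 5 + 9·40 = 365.
Verify: 365 = 40·9 + 5 and 365 = 4·86 + 21. ✓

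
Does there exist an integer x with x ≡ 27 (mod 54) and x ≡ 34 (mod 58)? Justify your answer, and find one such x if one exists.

Both moduli are multiples of 2 = gcd(54, 58), so any solution would satisfy x ≡ 27 and x ≡ 34 modulo 2 simultaneously.
But 27 mod 2 = 1 while 34 mod 2 = 0, a contradiction.
Hence the system has no solution.

No such integer exists.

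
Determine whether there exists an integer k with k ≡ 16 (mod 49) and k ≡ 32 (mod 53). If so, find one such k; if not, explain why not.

The moduli 49 and 53 are coprime, so by the Chinese Remainder Theorem a unique solution modulo 2597 exists.
Any solution of the first congruence is k = 16 + 49t; substituting into the second, 49t ≡ 32 − 16 ≡ 16 (mod 53).
To invert 49 modulo 53: 53 = 1·49 + 4, 49 = 12·4 + 1, 4 = 4·1 + 0, and unwinding, 1 = 49 − 12·4 = 49 − 12·(53 − 1·49) = −12·53 + 13·49. Thus 49⁻¹ ≡ 13 (mod 53).
Multiplying by 13: t ≡ 13·16 = 208 ≡ 49 (mod 53).
Taking t = 49 gives k = 16 + 49·49 = 2417.
Verify: 2417 = 49·49 + 16 and 2417 = 45·53 + 32. ✓

k = 2417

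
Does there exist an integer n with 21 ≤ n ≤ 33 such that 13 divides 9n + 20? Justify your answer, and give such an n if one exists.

n = 31

For n = 21, 22, …, 30 the values 209, 218, 227, 236, 245, 254, 263, 272, 281, 290 are not multiples of 13. At n = 31 we get 9·31 + 20 = 299, and 299 = 13·23.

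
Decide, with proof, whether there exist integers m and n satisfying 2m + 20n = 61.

gcd(2, 20) = 2, so every integer of the form 2m + 20n is a multiple of 2.
But 61 is not a multiple of 2 (it leaves remainder 1).
Therefore 2m + 20n = 61 has no solution in integers.

There are no such integers.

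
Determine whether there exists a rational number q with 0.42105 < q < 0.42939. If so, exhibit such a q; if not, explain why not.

Look for a denominator N such that an integer falls strictly between N·0.42105 and N·0.42939. N = 7 works: 7·0.42105 = 2.94735 < 3 < 3.00573 = 7·0.42939.
Dividing back, 0.42105 < 3/7 < 0.42939, and 3/7 is rational.

q = 3/7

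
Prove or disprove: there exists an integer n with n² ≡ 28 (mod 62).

n = 20

n = 20 works: 20² = 400, and 400 − 28 = 372 = 6·62.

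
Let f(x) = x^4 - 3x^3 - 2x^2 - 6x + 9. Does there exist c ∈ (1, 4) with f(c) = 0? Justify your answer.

Yes, f has a root in the interval.

f(1) = -1 and f(4) = 17, which have opposite signs.
As a polynomial, f is continuous on every closed interval.
By the Intermediate Value Theorem f must vanish at some point of (1, 4).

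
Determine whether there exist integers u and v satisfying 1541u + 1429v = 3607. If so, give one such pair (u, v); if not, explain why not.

u = 96, v = -101

Since gcd(1541, 1429) = 1, every integer is an integer combination of 1541 and 1429.
Dividing repeatedly: 1541 = 1·1429 + 112, 1429 = 12·112 + 85, 112 = 1·85 + 27, 85 = 3·27 + 4, 27 = 6·4 + 3, 4 = 1·3 + 1, 3 = 3·1 + 0.
Working back up the chain: 1 = 4 − 1·3 = 4 − (27 − 6·4) = −27 + 7·4 = −27 + 7·(85 − 3·27) = 7·85 − 22·27 = 7·85 − 22·(112 − 1·85) = −22·112 + 29·85 = −22·112 + 29·(1429 − 12·112) = 29·1429 − 370·112 = 29·1429 − 370·(1541 − 1·1429) = −370·1541 + 399·1429. So 1541·(-370) + 1429·399 = 1.
Times 3607: 1541·(-1334590) + 1429·1439193 = 3607, so (-1334590, 1439193) solves it.
The general solution is u = -1334590 + 1429k, v = 1439193 − 1541k; taking k = 934 gives the smaller pair u = 96, v = -101.
Indeed 1541·96 + 1429·(-101) = 147936 − 144329 = 3607.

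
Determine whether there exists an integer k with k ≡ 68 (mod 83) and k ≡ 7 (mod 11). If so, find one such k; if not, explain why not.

The moduli 83 and 11 are coprime, so by the Chinese Remainder Theorem a unique solution modulo 913 exists.
Any solution of the first congruence is k = 68 + 83t; substituting into the second, 83t ≡ 7 − 68 ≡ 5 (mod 11).
83 ≡ 6 (mod 11), so this reads 6t ≡ 5 (mod 11). Since 6·2 = 12 = 1·11 + 1, the inverse of 6 mod 11 is 2.
Multiplying by 2: t ≡ 2·5 = 10 (mod 11).
Taking t = 10 gives k = 68 + 83·10 = 898.
Verify: 898 = 10·83 + 68 and 898 = 81·11 + 7. ✓

k = 898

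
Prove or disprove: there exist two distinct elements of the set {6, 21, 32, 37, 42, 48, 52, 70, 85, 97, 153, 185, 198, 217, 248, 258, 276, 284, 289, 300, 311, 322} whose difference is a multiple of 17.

21 mod 17 = 4 and 276 mod 17 = 4, so 276 − 21 = 255 = 15·17.

21 and 276 are such a pair.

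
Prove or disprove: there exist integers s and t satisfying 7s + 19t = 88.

Since gcd(7, 19) = 1, every integer is an integer combination of 7 and 19.
Run the Euclidean algorithm on 19 and 7: 19 = 2·7 + 5, 7 = 1·5 + 2, 5 = 2·2 + 1, 2 = 2·1 + 0.
Unwinding: 1 = 5 − 2·2 = 5 − 2·(7 − 1·5) = −2·7 + 3·5 = −2·7 + 3·(19 − 2·7) = 3·19 − 8·7, i.e. 7·(-8) + 19·3 = 1.
Scaling by 88 gives the particular solution (s, t) = (-704, 264).
The general solution is s = -704 + 19k, t = 264 − 7k; taking k = 38 gives the smaller pair s = 18, t = -2.
Check: 7·18 + 19·(-2) = 126 − 38 = 88. ✓

s = 18, t = -2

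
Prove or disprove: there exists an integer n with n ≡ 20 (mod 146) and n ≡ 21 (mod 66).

No, no such integer exists.

gcd(146, 66) = 2. If n ≡ 20 (mod 146) and n ≡ 21 (mod 66), then n ≡ 20 (mod 2) and n ≡ 21 (mod 2).
However 20 ≡ 0 and 21 ≡ 1 (mod 2), and 0 ≠ 1.
Therefore no such n exists.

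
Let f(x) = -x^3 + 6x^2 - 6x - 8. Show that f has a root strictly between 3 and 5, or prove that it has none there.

Such a root exists.

f(3) = 1 and f(5) = -13, which have opposite signs.
f is continuous everywhere (it is a polynomial), in particular on [3, 5].
By the Intermediate Value Theorem, f takes the value 0 somewhere in the open interval.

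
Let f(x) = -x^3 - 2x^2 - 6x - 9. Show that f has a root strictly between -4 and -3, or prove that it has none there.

f(-4) = 47 and f(-3) = 18, both positive.
The derivative f'(x) = -3x^2 - 4x - 6 is a quadratic with discriminant (-4)² − 4·(-3)·(-6) = -56 < 0; it never vanishes, so it is always negative (sign of the leading coefficient).
Hence f is strictly decreasing on ℝ, and in particular on [-4, -3]. A strictly monotone function with same-sign endpoint values stays positive on the whole interval, so f has no zero in (-4, -3).

f has no root in that interval.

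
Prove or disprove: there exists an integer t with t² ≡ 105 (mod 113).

t = 52 works: 52² = 2704, and 2704 − 105 = 2599 = 23·113.

t = 52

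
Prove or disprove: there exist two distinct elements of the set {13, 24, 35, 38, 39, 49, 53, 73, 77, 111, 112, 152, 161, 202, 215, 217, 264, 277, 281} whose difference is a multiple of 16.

Yes: 13 and 77.

Reduce each element mod 16: 13↦13, 24↦8, 35↦3, 38↦6, 39↦7, 49↦1, 53↦5, 73↦9, 77↦13, 111↦15, 112↦0, 152↦8, 161↦1, 202↦10, 215↦7, 217↦9, 264↦8, 277↦5, 281↦9. The residue 13 repeats (at 13 and 77), and 77 − 13 = 64 = 4·16.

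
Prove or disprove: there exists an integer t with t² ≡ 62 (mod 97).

t = 16 works: 16² = 256, and 256 − 62 = 194 = 2·97.

t = 16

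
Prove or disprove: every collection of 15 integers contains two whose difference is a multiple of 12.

Yes.

There are exactly 12 possible remainders on division by 12.
With 15 integers and only 12 classes, the pigeonhole principle forces two of them, say a and b, into the same class.
Equal remainders mean a − b ≡ 0 (mod 12), so 12 divides their difference.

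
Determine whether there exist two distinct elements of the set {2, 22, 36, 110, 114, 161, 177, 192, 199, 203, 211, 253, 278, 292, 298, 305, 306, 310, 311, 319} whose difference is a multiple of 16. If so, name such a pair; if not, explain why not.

Both 2 and 114 leave remainder 2 on division by 16; their difference 112 = 7·16 is a multiple of 16.

The pair (2, 114) works.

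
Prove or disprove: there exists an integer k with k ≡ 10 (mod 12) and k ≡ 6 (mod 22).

k = 94

The moduli are not coprime: gcd(12, 22) = 2. Compatibility requires 2 ∣ (6 − 10) = -4, which holds, so solutions exist.
Step through k = 10, 10 + 12, 10 + 2·12, …: the values 10, 22, 34, 46, 58, 70, 82, 94 reduce mod 22 to 10, 0, 12, 2, 14, 4, 16, 6. The value 94 hits 6.
Indeed 94 ≡ 10 (mod 12) and 94 ≡ 6 (mod 22).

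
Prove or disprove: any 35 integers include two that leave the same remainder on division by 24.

True.

Each integer lies in one of the 24 residue classes modulo 24.
Since 35 > 24, two of the 35 integers must share a residue class by the pigeonhole principle; call them a and b.
So a and b have equal remainders mod 24, which is exactly what was to be shown.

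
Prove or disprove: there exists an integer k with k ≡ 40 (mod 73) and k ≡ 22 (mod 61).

k = 2157

gcd(73, 61) = 1, so the Chinese Remainder Theorem guarantees exactly one residue class mod 4453 satisfying both.
Write k = 40 + 73t and require 40 + 73t ≡ 22 (mod 61), i.e. 73t ≡ 43 (mod 61).
73 ≡ 12 (mod 61), so this reads 12t ≡ 43 (mod 61). Since 12·56 = 672 = 11·61 + 1, the inverse of 12 mod 61 is 56.
Multiplying by 56: t ≡ 56·43 = 2408 ≡ 29 (mod 61).
Taking t = 29 gives k = 40 + 73·29 = 2157.
Check: 2157 mod 73 = 40, 2157 mod 61 = 22. ✓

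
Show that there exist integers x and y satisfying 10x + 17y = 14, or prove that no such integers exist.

Since gcd(10, 17) = 1, every integer is an integer combination of 10 and 17.
Euclidean algorithm: 17 = 1·10 + 7, 10 = 1·7 + 3, 7 = 2·3 + 1, 3 = 3·1 + 0.
Unwinding: 1 = 7 − 2·3 = 7 − 2·(10 − 1·7) = −2·10 + 3·7 = −2·10 + 3·(17 − 1·10) = 3·17 − 5·10, i.e. 10·(-5) + 17·3 = 1.
Scaling by 14 gives the particular solution (x, y) = (-70, 42).
Adding 5·17 to x and subtracting 5·10 from y gives the tidier solution (15, -8).
Check: 10·15 + 17·(-8) = 150 − 136 = 14. ✓

x = 15, y = -8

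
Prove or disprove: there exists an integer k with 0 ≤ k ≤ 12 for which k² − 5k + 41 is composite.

k = 2

At k = 2: 2² − 5·2 + 41 = 35 = 5·7, which is composite.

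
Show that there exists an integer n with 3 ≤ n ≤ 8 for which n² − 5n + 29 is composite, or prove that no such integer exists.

At n = 6: 6² − 5·6 + 29 = 35 = 5·7, which is composite.

n = 6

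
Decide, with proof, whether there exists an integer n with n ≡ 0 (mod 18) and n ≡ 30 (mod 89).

n = 1098

Since 18 and 89 share no common factor, CRT says the pair of congruences has a solution (unique mod 1602).
Any solution of the first congruence is n = 0 + 18t; substituting into the second, 18t ≡ 30 − 0 ≡ 30 (mod 89).
Note 18·5 = 90 ≡ 1 (mod 89) (as 90 − 1 = 1·89), so 18⁻¹ ≡ 5.
Multiplying by 5: t ≡ 5·30 = 150 ≡ 61 (mod 89).
Taking t = 61 gives n = 0 + 18·61 = 1098.
Indeed 1098 ≡ 0 (mod 18) and 1098 ≡ 30 (mod 89).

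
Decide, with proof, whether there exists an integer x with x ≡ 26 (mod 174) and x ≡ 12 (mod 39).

Reduce both congruences modulo 3, which divides 174 and 39: they say x ≡ 26 (mod 3) and x ≡ 12 (mod 3).
But 26 mod 3 = 2 while 12 mod 3 = 0, a contradiction.
Hence the system has no solution.

There is no such integer.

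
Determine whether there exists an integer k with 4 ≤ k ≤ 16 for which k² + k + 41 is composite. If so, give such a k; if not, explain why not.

The values for k = 4, 5, …, 16 are 61, 71, 83, 97, 113, 131, 151, 173, 197, 223, 251, 281, 313, and each of these is prime.
So no value in the range makes the expression composite.

No such integer k in that range exists.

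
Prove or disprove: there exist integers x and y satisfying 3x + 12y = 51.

x = 1, y = 4

Since gcd(3, 12) = 3 and 51 = 3·17, Bézout's identity guarantees a solution.
Dividing through by 3 reduces the equation to 1x + 4y = 17.
With a unit coefficient on x, (x, y) = (17, 0) is an immediate solution.
The general solution is x = 17 + 4k, y = 0 − 1k; taking k = -4 gives the smaller pair x = 1, y = 4.
Check: 3·1 + 12·4 = 3 + 48 = 51. ✓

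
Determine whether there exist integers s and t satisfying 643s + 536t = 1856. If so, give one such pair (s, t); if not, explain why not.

s = 368, t = -438

Since gcd(643, 536) = 1, every integer is an integer combination of 643 and 536.
Run the Euclidean algorithm on 643 and 536: 643 = 1·536 + 107, 536 = 5·107 + 1, 107 = 107·1 + 0.
Unwinding: 1 = 536 − 5·107 = 536 − 5·(643 − 1·536) = −5·643 + 6·536, i.e. 643·(-5) + 536·6 = 1.
Scaling by 1856 gives the particular solution (s, t) = (-9280, 11136).
Shifting by a multiple of (536, −643) keeps it a solution: s = -9280 + 18·536 = 368, t = 11136 − 18·643 = -438.
Check: 643·368 + 536·(-438) = 236624 − 234768 = 1856. ✓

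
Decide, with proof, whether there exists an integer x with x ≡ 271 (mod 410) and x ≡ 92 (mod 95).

Reduce both congruences modulo 5, which divides 410 and 95: they say x ≡ 271 (mod 5) and x ≡ 92 (mod 5).
These are incompatible: 271 − 92 = 179 is not divisible by 5.
Hence the system has no solution.

No, no such integer exists.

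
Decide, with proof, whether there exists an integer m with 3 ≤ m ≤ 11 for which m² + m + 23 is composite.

At m = 11: 11² + 11 + 23 = 155 = 5·31, which is composite.

m = 11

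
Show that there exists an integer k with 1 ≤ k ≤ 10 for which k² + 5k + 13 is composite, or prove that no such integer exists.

k = 4

At k = 4: 4² + 5·4 + 13 = 49 = 7·7, which is composite.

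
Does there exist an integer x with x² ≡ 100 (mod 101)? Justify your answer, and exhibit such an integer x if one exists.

Take x = 10. Then 10² = 100, and since 0 ≤ 100 < 101 this is already reduced: 10² ≡ 100 (mod 101).

x = 10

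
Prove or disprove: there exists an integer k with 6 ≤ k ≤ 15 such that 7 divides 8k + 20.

k = 8

Try k = 8: 8·8 + 20 = 84 = 12·7, which is divisible by 7.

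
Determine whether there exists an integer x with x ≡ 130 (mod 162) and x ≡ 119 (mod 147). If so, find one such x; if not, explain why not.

No, no such integer exists.

Reduce both congruences modulo 3, which divides 162 and 147: they say x ≡ 130 (mod 3) and x ≡ 119 (mod 3).
These are incompatible: 130 − 119 = 11 is not divisible by 3.
Hence the system has no solution.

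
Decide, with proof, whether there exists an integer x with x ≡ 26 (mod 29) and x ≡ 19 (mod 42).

Since 29 and 42 share no common factor, CRT says the pair of congruences has a solution (unique mod 1218).
Any solution of the first congruence is x = 26 + 29t; substituting into the second, 29t ≡ 19 − 26 ≡ 35 (mod 42).
To invert 29 modulo 42: 42 = 1·29 + 13, 29 = 2·13 + 3, 13 = 4·3 + 1, 3 = 3·1 + 0, and unwinding, 1 = 13 − 4·3 = 13 − 4·(29 − 2·13) = −4·29 + 9·13 = −4·29 + 9·(42 − 1·29) = 9·42 − 13·29. Thus 29⁻¹ ≡ -13 ≡ 29 (mod 42).
Therefore t ≡ 29·35 = 1015 ≡ 7 (mod 42).
Taking t = 7 gives x = 26 + 29·7 = 229.
Verify: 229 = 7·29 + 26 and 229 = 5·42 + 19. ✓

x = 229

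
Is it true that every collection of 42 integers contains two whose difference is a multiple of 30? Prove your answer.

True.

Partition the integers by their residue mod 30; there are 30 classes.
Since 42 > 30, two of the 42 integers must share a residue class by the pigeonhole principle; call them a and b.
Their difference a − b is then a multiple of 30.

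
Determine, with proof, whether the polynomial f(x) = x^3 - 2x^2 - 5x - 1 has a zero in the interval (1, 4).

f(1) = -7 and f(4) = 11, which have opposite signs.
As a polynomial, f is continuous on every closed interval.
By the Intermediate Value Theorem f must vanish at some point of (1, 4).

Yes, f has a root in the interval.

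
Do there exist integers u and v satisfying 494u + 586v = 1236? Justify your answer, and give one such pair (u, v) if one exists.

gcd(494, 586) = 2, and 2 divides 1236, so integer solutions exist.
Dividing through by 2 reduces the equation to 247u + 293v = 618.
Run the Euclidean algorithm on 293 and 247: 293 = 1·247 + 46, 247 = 5·46 + 17, 46 = 2·17 + 12, 17 = 1·12 + 5, 12 = 2·5 + 2, 5 = 2·2 + 1, 2 = 2·1 + 0.
Unwinding: 1 = 5 − 2·2 = 5 − 2·(12 − 2·5) = −2·12 + 5·5 = −2·12 + 5·(17 − 1·12) = 5·17 − 7·12 = 5·17 − 7·(46 − 2·17) = −7·46 + 19·17 = −7·46 + 19·(247 − 5·46) = 19·247 − 102·46 = 19·247 − 102·(293 − 1·247) = −102·293 + 121·247, i.e. 247·121 + 293·(-102) = 1.
Scaling by 618 gives the particular solution (u, v) = (74778, -63036).
The general solution is u = 74778 + 293k, v = -63036 − 247k; taking k = -255 gives the smaller pair u = 63, v = -51.
Check: 494·63 + 586·(-51) = 31122 − 29886 = 1236. ✓

u = 63, v = -51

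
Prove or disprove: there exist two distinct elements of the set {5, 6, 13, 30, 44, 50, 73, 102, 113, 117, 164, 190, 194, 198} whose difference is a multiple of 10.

Reduce each element mod 10: 5↦5, 6↦6, 13↦3, 30↦0, 44↦4, 50↦0, 73↦3, 102↦2, 113↦3, 117↦7, 164↦4, 190↦0, 194↦4, 198↦8. The residue 3 repeats (at 13 and 73), and 73 − 13 = 60 = 6·10.

13 and 73 are such a pair.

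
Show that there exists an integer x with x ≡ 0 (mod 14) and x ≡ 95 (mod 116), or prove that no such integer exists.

Reduce both congruences modulo 2, which divides 14 and 116: they say x ≡ 0 (mod 2) and x ≡ 95 (mod 2).
However 0 ≡ 0 and 95 ≡ 1 (mod 2), and 0 ≠ 1.
Hence the system has no solution.

No such integer exists.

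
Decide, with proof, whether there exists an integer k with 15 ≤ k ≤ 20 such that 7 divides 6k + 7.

No, no such integer k in that range exists.

For k = 15, 16, …, 20 the values of 6k + 7 modulo 7 are 6, 5, 4, 3, 2, 1 respectively.
Since 0 is absent from this list, 7 ∤ 6k + 7 for every k with 15 ≤ k ≤ 20.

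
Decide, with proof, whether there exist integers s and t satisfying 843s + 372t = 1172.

There are no such integers.

gcd(843, 372) = 3, so every integer of the form 843s + 372t is a multiple of 3.
But 1172 = 3·390 + 2, so 3 ∤ 1172.
Therefore 843s + 372t = 1172 has no solution in integers.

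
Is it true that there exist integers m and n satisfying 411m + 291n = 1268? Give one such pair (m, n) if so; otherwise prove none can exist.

Any value of 411m + 291n is a multiple of gcd(411, 291) = 3.
But 1268 = 3·422 + 2, so 3 ∤ 1268.
Therefore 411m + 291n = 1268 has no solution in integers.

There are no such integers.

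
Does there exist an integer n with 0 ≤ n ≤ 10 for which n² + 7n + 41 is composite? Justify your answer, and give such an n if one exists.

At n = 1: 1² + 7·1 + 41 = 49 = 7·7, which is composite.

n = 1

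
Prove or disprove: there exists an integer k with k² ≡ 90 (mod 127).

127 is prime, so by Euler's criterion 90 is a square mod 127 iff 90^((127−1)/2) = 90^63 ≡ 1 (mod 127).
Squaring successively (mod 127): 90^2 = 8100 ≡ 99; 90^4 ≡ 99² = 9801 ≡ 22; 90^8 ≡ 22² = 484 ≡ 103; 90^16 ≡ 103² = 10609 ≡ 68; 90^32 ≡ 68² = 4624 ≡ 52.
Since 63 = 32 + 16 + 8 + 4 + 2 + 1, 90^63 ≡ 52 · 68 · 103 · 22 · 99 · 90; multiplying out mod 127: 52·68 = 3536 ≡ 107, then 107·103 = 11021 ≡ 99, then 99·22 = 2178 ≡ 19, then 19·99 = 1881 ≡ 103, then 103·90 = 9270 ≡ 126. Thus 90^63 ≡ 126 ≡ −1 (mod 127).
By Euler's criterion 90 is a quadratic non-residue mod 127: no k satisfies k² ≡ 90 (mod 127).

No such integer exists.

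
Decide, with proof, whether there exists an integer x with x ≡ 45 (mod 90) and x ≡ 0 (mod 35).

x = 315

Here gcd(90, 35) = 5, and both 45 and 0 leave remainder 0 mod 5, so the system is consistent.
Step through x = 45, 45 + 90, 45 + 2·90, …: the values 45, 135, 225, 315 reduce mod 35 to 10, 30, 15, 0. The value 315 hits 0.
Check: 315 mod 90 = 45, 315 mod 35 = 0. ✓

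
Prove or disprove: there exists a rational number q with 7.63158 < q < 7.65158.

Multiplying by 11: 11·7.63158 = 83.94738 and 11·7.65158 = 84.16738, so the integer 84 lies strictly between them.
So q = 84/11 works: it is a ratio of integers, and dividing 11·7.63158 < 84 < 11·7.65158 through by 11 gives 7.63158 < 84/11 < 7.65158.

q = 84/11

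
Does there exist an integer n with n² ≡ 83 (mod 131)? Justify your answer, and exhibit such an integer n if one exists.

No such integer exists.

Apply Euler's criterion with the prime 131: 83 is a quadratic residue iff 83^65 ≡ 1 (mod 131), and a non-residue iff it is ≡ −1.
Squaring successively (mod 131): 83^2 = 6889 ≡ 77; 83^4 ≡ 77² = 5929 ≡ 34; 83^8 ≡ 34² = 1156 ≡ 108; 83^16 ≡ 108² = 11664 ≡ 5; 83^32 ≡ 5² = 25 ≡ 25; 83^64 ≡ 25² = 625 ≡ 101.
Since 65 = 64 + 1, 83^65 ≡ 101 · 83; multiplying out mod 131: 101·83 = 8383 ≡ 130. Thus 83^65 ≡ 130 ≡ −1 (mod 131).
By Euler's criterion 83 is a quadratic non-residue mod 131: no n satisfies n² ≡ 83 (mod 131).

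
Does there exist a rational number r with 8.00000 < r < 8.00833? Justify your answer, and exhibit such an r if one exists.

Scale by 121: the interval becomes (968.00000, 969.00793), which contains the integer 969.
Dividing back, 8.00000 < 969/121 < 8.00833, and 969/121 is rational.

r = 969/121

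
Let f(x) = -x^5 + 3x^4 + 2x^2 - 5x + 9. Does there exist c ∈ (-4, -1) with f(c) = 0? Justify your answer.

No.

The endpoint values f(-4) = 1853 and f(-1) = 20 are both positive. Claim: f(x) > 0 for every x in (-4, -1).
Shift to the endpoint -1: with x = -1 − u (0 < u < 3), one computes f(-1 − u) = u^5 + 8u^4 + 22u^3 + 30u^2 + 26u + 20.
The nonzero coefficients here are all positive, so for u > 0 every term is positive (or zero), and the constant term 20 is strictly positive.
Therefore f(x) > 0 throughout (-4, -1), and f has no zero there.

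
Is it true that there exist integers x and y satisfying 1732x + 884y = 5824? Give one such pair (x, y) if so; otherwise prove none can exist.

gcd(1732, 884) = 4, and 4 divides 5824, so integer solutions exist.
Dividing through by 4 reduces the equation to 433x + 221y = 1456.
Run the Euclidean algorithm on 433 and 221: 433 = 1·221 + 212, 221 = 1·212 + 9, 212 = 23·9 + 5, 9 = 1·5 + 4, 5 = 1·4 + 1, 4 = 4·1 + 0.
Unwinding: 1 = 5 − 1·4 = 5 − (9 − 1·5) = −9 + 2·5 = −9 + 2·(212 − 23·9) = 2·212 − 47·9 = 2·212 − 47·(221 − 1·212) = −47·221 + 49·212 = −47·221 + 49·(433 − 1·221) = 49·433 − 96·221, i.e. 433·49 + 221·(-96) = 1.
Scaling by 1456 gives the particular solution (x, y) = (71344, -139776).
The general solution is x = 71344 + 221k, y = -139776 − 433k; taking k = -322 gives the smaller pair x = 182, y = -350.
Indeed 1732·182 + 884·(-350) = 315224 − 309400 = 5824.

x = 182, y = -350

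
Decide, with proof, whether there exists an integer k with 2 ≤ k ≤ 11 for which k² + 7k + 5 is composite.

k = 4

At k = 4: 4² + 7·4 + 5 = 49 = 7·7, which is composite.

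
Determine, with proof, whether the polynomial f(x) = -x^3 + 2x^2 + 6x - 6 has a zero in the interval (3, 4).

Yes, f has a root in the interval.

f(3) = 3 and f(4) = -14, which have opposite signs.
Since f is a polynomial it is continuous on [3, 4].
By the Intermediate Value Theorem f must vanish at some point of (3, 4).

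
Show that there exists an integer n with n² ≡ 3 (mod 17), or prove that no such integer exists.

No such integer exists.

Squares mod 17 repeat after n = 8 (as (−n)² = n²); for n = 0..8 they are 0, 1, 4, 9, 16, 8, 2, 15, 13.
So the quadratic residues mod 17 are {0, 1, 2, 4, 8, 9, 13, 15, 16}, and 3 is not among them.
Hence no integer n has n² ≡ 3 (mod 17).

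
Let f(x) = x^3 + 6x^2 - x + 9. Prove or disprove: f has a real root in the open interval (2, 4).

f(2) = 39 and f(4) = 165, both positive, so a sign-change argument is unavailable; we show f keeps this sign on the whole interval.
Shift to the endpoint 2: with x = 2 + u (0 < u < 2), one computes f(2 + u) = u^3 + 12u^2 + 35u + 39.
The nonzero coefficients here are all positive, so for u > 0 every term is positive (or zero), and the constant term 39 is strictly positive.
Therefore f(x) > 0 throughout (2, 4), and f has no zero there.

f has no root in that interval.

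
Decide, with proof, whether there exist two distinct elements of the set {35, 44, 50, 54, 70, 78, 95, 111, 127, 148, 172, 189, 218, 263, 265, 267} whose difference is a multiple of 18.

Residues mod 18: 35↦17, 44↦8, 50↦14, 54↦0, 70↦16, 78↦6, 95↦5, 111↦3, 127↦1, 148↦4, 172↦10, 189↦9, 218↦2, 263↦11, 265↦13, 267↦15.
No residue repeats among the 16 elements, so no pair has difference ≡ 0 (mod 18).

No, no such pair exists.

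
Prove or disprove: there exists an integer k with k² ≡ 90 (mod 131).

Apply Euler's criterion with the prime 131: 90 is a quadratic residue iff 90^65 ≡ 1 (mod 131), and a non-residue iff it is ≡ −1.
Squaring successively (mod 131): 90^2 = 8100 ≡ 109; 90^4 ≡ 109² = 11881 ≡ 91; 90^8 ≡ 91² = 8281 ≡ 28; 90^16 ≡ 28² = 784 ≡ 129; 90^32 ≡ 129² = 16641 ≡ 4; 90^64 ≡ 4² = 16 ≡ 16.
Since 65 = 64 + 1, 90^65 ≡ 16 · 90; multiplying out mod 131: 16·90 = 1440 ≡ 130. Thus 90^65 ≡ 130 ≡ −1 (mod 131).
The value −1 means 90 is a non-residue modulo 131, so k² ≡ 90 (mod 131) is impossible.

There is no such integer.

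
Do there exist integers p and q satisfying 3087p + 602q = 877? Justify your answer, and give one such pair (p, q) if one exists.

Any value of 3087p + 602q is a multiple of gcd(3087, 602) = 7.
But 877 = 7·125 + 2, so 7 ∤ 877.
Hence no integers p, q satisfy the equation.

No, no such integers exist.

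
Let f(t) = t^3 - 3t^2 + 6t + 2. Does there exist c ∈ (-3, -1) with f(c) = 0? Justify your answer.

f(-3) = -70 and f(-1) = -8, both negative.
The derivative f'(t) = 3t^2 - 6t + 6 is a quadratic with discriminant (-6)² − 4·3·6 = -36 < 0; it never vanishes, so it is always positive (sign of the leading coefficient).
So f is strictly increasing; between -3 and -1 its values lie between f(-3) = -70 and f(-1) = -8, all negative. Therefore f has no root in (-3, -1).

No.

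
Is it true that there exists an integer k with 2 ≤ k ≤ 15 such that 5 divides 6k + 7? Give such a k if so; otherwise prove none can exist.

k = 3

k = 3 works, since 6·3 + 7 = 25 = 5·5.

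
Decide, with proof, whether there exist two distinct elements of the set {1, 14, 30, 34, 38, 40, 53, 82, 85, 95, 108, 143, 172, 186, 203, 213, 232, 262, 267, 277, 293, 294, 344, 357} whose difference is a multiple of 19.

1 and 172 are such a pair.

Both 1 and 172 leave remainder 1 on division by 19; their difference 171 = 9·19 is a multiple of 19.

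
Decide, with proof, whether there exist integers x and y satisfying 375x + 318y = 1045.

No such integers exist.

Both 375 and 318 are divisible by gcd(375, 318) = 3, hence so is any combination 375x + 318y.
But 1045 is not a multiple of 3 (it leaves remainder 1).
Hence no integers x, y satisfy the equation.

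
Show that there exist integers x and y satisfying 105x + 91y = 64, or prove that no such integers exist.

There are no such integers.

Both 105 and 91 are divisible by gcd(105, 91) = 7, hence so is any combination 105x + 91y.
But 64 = 7·9 + 1, so 7 ∤ 64.
So the equation is unsolvable over ℤ.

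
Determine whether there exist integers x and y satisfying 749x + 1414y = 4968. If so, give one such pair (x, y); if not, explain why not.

No, no such integers exist.

gcd(749, 1414) = 7, so every integer of the form 749x + 1414y is a multiple of 7.
But 4968 is not a multiple of 7 (it leaves remainder 5).
So the equation is unsolvable over ℤ.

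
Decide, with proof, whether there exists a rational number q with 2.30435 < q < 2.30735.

q = 83/36

Scale by 36: the interval becomes (82.95660, 83.06460), which contains the integer 83.
So q = 83/36 works: it is a ratio of integers, and dividing 36·2.30435 < 83 < 36·2.30735 through by 36 gives 2.30435 < 83/36 < 2.30735.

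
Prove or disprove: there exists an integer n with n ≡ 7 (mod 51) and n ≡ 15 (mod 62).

The moduli 51 and 62 are coprime, so by the Chinese Remainder Theorem a unique solution modulo 3162 exists.
Write n = 7 + 51t and require 7 + 51t ≡ 15 (mod 62), i.e. 51t ≡ 8 (mod 62).
To invert 51 modulo 62: 62 = 1·51 + 11, 51 = 4·11 + 7, 11 = 1·7 + 4, 7 = 1·4 + 3, 4 = 1·3 + 1, 3 = 3·1 + 0, and unwinding, 1 = 4 − 1·3 = 4 − (7 − 1·4) = −7 + 2·4 = −7 + 2·(11 − 1·7) = 2·11 − 3·7 = 2·11 − 3·(51 − 4·11) = −3·51 + 14·11 = −3·51 + 14·(62 − 1·51) = 14·62 − 17·51. Thus 51⁻¹ ≡ -17 ≡ 45 (mod 62).
Therefore t ≡ 45·8 = 360 ≡ 50 (mod 62).
Taking t = 50 gives n = 7 + 51·50 = 2557.
Verify: 2557 = 50·51 + 7 and 2557 = 41·62 + 15. ✓

n = 2557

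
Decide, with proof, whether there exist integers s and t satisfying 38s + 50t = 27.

Any value of 38s + 50t is a multiple of gcd(38, 50) = 2.
However 27 leaves remainder 1 on division by 2.
Hence no integers s, t satisfy the equation.

No such integers exist.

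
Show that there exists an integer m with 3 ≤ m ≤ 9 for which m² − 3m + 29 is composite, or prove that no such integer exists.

m = 8

At m = 8: 8² − 3·8 + 29 = 69 = 3·23, which is composite.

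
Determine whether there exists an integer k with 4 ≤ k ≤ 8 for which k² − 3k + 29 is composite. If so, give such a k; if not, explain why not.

At k = 4: 4² − 3·4 + 29 = 33 = 3·11, which is composite.

k = 4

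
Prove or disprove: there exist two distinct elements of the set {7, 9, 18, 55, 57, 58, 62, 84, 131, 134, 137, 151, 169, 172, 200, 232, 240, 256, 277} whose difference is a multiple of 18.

7 mod 18 = 7 and 151 mod 18 = 7, so 151 − 7 = 144 = 8·18.

Yes: 7 and 151.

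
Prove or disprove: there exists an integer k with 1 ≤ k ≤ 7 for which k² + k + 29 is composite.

At k = 2: 2² + 2 + 29 = 35 = 5·7, which is composite.

k = 2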